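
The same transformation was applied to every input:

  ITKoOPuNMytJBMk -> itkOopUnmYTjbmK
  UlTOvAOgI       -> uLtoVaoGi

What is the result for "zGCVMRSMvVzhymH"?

In each case the input is transformed by: flip the case of every letter.
Doing the same to "zGCVMRSMvVzhymH": "ZgcvmrsmVvZHYMh".

ZgcvmrsmVvZHYMh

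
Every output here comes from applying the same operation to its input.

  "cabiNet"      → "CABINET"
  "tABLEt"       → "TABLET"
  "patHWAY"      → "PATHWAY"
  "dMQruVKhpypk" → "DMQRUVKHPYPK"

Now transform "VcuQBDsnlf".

VCUQBDSNLF

The transformation: convert every letter to uppercase.
Doing the same to "VcuQBDsnlf": "VCUQBDSNLF".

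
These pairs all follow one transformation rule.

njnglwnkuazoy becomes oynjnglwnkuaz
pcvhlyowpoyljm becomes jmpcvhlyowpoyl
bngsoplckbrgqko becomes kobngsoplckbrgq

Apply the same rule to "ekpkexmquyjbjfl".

flekpkexmquyjbj

Each output is the input with this applied: move the last 2 characters to the front (rotate right by 2).
On "ekpkexmquyjbjfl" that produces "flekpkexmquyjbj".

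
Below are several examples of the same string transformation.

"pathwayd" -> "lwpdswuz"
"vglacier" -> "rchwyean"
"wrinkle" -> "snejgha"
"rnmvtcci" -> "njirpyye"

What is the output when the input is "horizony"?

dknevkju

In each case the input is transformed by: shift every letter 4 places backward in the alphabet (wrapping around).
So "horizony" becomes "dknevkju".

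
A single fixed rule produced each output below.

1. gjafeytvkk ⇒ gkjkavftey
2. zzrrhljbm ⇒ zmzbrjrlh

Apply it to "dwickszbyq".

dqwyibczks

The transformation: take characters alternately from the front and the back (1st, last, 2nd, 2nd-last, ...).
Applying that to "dwickszbyq" gives "dqwyibczks".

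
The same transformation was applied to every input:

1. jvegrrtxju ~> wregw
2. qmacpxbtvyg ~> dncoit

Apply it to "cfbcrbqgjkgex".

poedwtk

Rule — keep every other character starting from the first (positions 1st, 3rd, 5th, ...), then shift every letter 13 places forward in the alphabet (wrapping around) — i.e. ROT13.
Starting from "cfbcrbqgjkgex": after the first operation, "cbrqjgx"; after the second, "poedwtk".
(Check on "jvegrrtxju": → "jertj" → "wregw" ✓)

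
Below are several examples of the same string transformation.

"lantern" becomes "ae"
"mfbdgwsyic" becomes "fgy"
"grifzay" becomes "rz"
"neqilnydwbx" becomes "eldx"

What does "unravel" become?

nv

What's happening: keep one character in every 3, starting at position 2 (positions 2nd, 5th, 8th, ...).
On "unravel" that produces "nv".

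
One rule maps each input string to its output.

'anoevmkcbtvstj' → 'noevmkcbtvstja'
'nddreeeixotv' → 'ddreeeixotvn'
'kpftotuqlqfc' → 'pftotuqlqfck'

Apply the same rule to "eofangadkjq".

ofangadkjqe

What's happening: move the first character to the end.
Doing the same to "eofangadkjq": "ofangadkjqe".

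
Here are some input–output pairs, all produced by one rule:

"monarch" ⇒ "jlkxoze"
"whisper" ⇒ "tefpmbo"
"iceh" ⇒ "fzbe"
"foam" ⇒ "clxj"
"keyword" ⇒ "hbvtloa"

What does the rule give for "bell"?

ybii

Looking at the pairs, the operation is to shift every letter 3 places backward in the alphabet (wrapping around).
Applying that to "bell" gives "ybii".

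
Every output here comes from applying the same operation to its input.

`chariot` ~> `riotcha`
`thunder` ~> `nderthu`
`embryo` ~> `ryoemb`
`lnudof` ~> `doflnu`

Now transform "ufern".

rnufe

The transformation: move the first 3 characters to the end (rotate left by 3).
For "ufern" the result is "rnufe".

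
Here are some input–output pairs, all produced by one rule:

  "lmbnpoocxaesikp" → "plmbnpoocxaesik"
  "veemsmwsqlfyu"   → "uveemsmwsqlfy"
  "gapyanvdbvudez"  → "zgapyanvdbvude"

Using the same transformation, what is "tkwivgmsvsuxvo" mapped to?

otkwivgmsvsuxv

Each output is the input with this applied: move the last character to the front.
So "tkwivgmsvsuxvo" becomes "otkwivgmsvsuxv".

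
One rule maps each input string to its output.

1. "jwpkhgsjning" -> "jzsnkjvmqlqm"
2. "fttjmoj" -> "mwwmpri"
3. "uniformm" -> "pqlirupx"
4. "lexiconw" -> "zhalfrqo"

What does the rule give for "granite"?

hudqlwj

In each case the input is transformed by: shift every letter 3 places forward in the alphabet (wrapping around), then swap the first and last characters.
"granite" → "hudqlwj".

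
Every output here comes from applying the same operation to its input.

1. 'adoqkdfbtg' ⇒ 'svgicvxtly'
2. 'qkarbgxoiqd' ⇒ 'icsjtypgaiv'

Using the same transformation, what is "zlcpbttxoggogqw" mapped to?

rduhtllpgyygyio

The rule is to shift every letter 8 places backward in the alphabet (wrapping around).
Applying that to "zlcpbttxoggogqw" gives "rduhtllpgyygyio".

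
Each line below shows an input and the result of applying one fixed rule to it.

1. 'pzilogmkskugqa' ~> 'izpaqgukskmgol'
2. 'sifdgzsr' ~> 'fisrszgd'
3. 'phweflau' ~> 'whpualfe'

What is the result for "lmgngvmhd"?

gmldhmvgn

Rule — move the first 3 characters to the end (rotate left by 3), then reverse the string.
On "lmgngvmhd": the first step gives "ngvmhdlmg", and the second then gives "gmldhmvgn".
(Check on "sifdgzsr": → "dgzsrsif" → "fisrszgd" ✓)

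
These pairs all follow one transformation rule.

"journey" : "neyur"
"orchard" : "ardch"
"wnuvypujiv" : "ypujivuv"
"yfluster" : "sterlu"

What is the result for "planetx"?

etxan

In each case the input is transformed by: delete the first 2 characters, then move the first 2 characters to the end (rotate left by 2).
Applying that to "planetx" gives "etxan".
(Check on "yfluster": → "luster" → "sterlu" ✓)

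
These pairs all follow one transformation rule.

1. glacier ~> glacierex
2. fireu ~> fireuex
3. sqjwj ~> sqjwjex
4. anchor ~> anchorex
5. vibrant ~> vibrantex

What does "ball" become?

In each case the input is transformed by: append "ex".
Applying that to "ball" gives "ballex".

ballex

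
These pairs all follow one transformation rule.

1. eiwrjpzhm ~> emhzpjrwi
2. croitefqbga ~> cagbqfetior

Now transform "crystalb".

cblatsyr

The pattern: move the first character to the end, then reverse the string.
Applying both steps to "crystalb": "rystalbc", then "cblatsyr".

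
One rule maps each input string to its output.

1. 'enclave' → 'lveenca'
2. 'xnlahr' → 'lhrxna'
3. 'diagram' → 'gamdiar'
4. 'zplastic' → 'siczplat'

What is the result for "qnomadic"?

aicqnomd

What's happening: move the last 3 characters to the front (rotate right by 3), then swap the first and last characters.
Applying that to "qnomadic" gives "aicqnomd".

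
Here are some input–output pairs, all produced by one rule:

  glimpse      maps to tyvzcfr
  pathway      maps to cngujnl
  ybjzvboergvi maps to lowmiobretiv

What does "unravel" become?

The transformation: shift every letter 13 places forward in the alphabet (wrapping around) — i.e. ROT13.
Doing the same to "unravel": "haeniry".

haeniry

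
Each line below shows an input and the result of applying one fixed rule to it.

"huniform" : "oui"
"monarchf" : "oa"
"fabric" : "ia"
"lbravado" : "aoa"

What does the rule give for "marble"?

ea

The transformation: swap the front and back halves of the string, then keep only the vowels.
Working it through for "marble": intermediate "blemar", final "ea".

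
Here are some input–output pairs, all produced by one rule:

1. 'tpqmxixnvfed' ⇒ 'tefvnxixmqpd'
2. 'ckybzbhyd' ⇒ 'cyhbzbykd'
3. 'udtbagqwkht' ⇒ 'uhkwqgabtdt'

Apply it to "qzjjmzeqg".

The rule is to swap the first and last characters, then reverse the string.
On "qzjjmzeqg" that produces "qqezmjjzg".

qqezmjjzg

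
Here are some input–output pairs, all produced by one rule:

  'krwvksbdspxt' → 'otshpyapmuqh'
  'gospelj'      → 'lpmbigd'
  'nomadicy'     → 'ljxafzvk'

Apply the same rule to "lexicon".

What's happening: move the first character to the end, then shift every letter 3 places backward in the alphabet (wrapping around).
"lexicon" → "exiconl" → "bufzlki".

bufzlki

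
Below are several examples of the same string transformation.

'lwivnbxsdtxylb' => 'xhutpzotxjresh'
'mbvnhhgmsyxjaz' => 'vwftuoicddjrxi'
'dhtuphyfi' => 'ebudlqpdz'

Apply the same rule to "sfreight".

pdceanbo

The rule is to reverse the string, then shift every letter 4 places backward in the alphabet (wrapping around).
Working it through for "sfreight": intermediate "thgierfs", final "pdceanbo".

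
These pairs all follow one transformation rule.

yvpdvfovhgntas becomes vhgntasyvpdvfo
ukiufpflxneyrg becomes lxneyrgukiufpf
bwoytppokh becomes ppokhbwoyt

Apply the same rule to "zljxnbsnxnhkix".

In each case the input is transformed by: swap the front and back halves of the string.
For "zljxnbsnxnhkix" the result is "nxnhkixzljxnbs".

nxnhkixzljxnbs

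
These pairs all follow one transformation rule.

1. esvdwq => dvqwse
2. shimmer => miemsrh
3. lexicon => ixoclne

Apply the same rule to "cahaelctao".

ahletcoaac

Looking at the pairs, the operation is to move the first 2 characters to the end (rotate left by 2), then swap each adjacent pair of characters (1↔2, 3↔4, ...).
Working it through for "cahaelctao": intermediate "haelctaoca", final "ahletcoaac".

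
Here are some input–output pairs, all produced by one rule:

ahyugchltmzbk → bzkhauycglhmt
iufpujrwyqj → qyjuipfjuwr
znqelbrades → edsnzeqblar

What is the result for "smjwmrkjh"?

jkhmswjrm

Rule — swap each adjacent pair of characters (1↔2, 3↔4, ...), then move the last 3 characters to the front (rotate right by 3).
"smjwmrkjh" → "jkhmswjrm".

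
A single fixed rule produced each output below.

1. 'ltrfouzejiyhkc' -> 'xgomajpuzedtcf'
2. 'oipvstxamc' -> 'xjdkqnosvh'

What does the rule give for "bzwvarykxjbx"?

The rule is to move the last character to the front, then shift every letter 5 places backward in the alphabet (wrapping around).
Applying both steps to "bzwvarykxjbx": "xbzwvarykxjb", then "swurqvmtfsew".
(Check on "ltrfouzejiyhkc": → "cltrfouzejiyhk" → "xgomajpuzedtcf" ✓)

swurqvmtfsew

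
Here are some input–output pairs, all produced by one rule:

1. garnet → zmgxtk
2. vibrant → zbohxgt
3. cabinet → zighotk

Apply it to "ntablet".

ztzghrk

Each output is the input with this applied: shift every letter 6 places forward in the alphabet (wrapping around), then move the last character to the front.
Starting from "ntablet": after the first operation, "tzghrkz"; after the second, "ztzghrk".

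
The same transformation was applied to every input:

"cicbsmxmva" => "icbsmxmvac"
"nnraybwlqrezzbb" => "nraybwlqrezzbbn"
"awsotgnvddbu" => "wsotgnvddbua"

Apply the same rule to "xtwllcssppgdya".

The rule is to move the first character to the end.
"xtwllcssppgdya" → "twllcssppgdyax".

twllcssppgdyax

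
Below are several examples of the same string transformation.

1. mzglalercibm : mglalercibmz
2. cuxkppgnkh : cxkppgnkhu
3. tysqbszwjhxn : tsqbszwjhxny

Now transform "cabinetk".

What's happening: move the first character to the end, then swap the first and last characters.
Applying both steps to "cabinetk": "abinetkc", then "cbinetka".

cbinetka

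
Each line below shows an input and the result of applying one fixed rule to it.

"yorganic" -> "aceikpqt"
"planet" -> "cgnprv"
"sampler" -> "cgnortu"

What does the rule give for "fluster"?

ghntuvw

The transformation: shift every letter 2 places forward in the alphabet (wrapping around), then sort the characters into alphabetical order.
Working it through for "fluster": intermediate "hnwuvgt", final "ghntuvw".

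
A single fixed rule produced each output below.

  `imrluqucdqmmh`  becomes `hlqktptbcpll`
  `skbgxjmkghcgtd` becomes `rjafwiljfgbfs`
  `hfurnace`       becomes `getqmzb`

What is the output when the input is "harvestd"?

The pattern: delete the last character, then shift every letter 1 place backward in the alphabet (wrapping around).
"harvestd" → "gzqudrs".

gzqudrs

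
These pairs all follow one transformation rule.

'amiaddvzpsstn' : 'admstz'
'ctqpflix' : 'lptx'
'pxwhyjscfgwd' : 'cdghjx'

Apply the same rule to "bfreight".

efgt

Looking at the pairs, the operation is to keep every other character starting from the second (positions 2nd, 4th, 6th, ...), then sort the characters into alphabetical order.
Applying that to "bfreight" gives "efgt".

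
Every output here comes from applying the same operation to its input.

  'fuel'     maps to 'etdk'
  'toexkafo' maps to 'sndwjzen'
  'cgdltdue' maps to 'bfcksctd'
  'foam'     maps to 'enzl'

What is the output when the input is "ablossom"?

Rule — shift every letter 1 place backward in the alphabet (wrapping around).
On "ablossom" that produces "zaknrrnl".

zaknrrnl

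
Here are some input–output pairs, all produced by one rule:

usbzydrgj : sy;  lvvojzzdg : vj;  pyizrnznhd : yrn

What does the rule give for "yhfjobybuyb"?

hob

The rule is to delete the last 2 characters, then keep one character in every 3, starting at position 2 (positions 2nd, 5th, 8th, ...).
Working it through for "yhfjobybuyb": intermediate "yhfjobybu", final "hob".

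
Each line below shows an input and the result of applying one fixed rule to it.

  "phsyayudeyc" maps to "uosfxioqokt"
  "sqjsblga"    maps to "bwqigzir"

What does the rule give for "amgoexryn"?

The pattern: move the last 3 characters to the front (rotate right by 3), then shift every letter 10 places backward in the alphabet (wrapping around).
"amgoexryn" → "rynamgoex" → "hodqcweun".

hodqcweun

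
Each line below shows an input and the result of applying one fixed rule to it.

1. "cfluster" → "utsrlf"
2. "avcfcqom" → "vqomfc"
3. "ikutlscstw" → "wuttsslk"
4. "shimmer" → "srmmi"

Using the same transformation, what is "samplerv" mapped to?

Looking at the pairs, the operation is to sort the characters into reverse alphabetical order, then delete the last 2 characters.
On "samplerv": the first step gives "vsrpmlea", and the second then gives "vsrpml".

vsrpml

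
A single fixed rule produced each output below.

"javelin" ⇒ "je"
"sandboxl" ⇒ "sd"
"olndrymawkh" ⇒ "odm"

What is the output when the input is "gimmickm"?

The rule is to move the last 2 characters to the front (rotate right by 2), then keep one character in every 3, starting at position 3 (positions 3rd, 6th, 9th, ...).
For "gimmickm", step one produces "kmgimmic"; step two turns that into "gm".
(Check on "olndrymawkh": → "kholndrymaw" → "odm" ✓)

gm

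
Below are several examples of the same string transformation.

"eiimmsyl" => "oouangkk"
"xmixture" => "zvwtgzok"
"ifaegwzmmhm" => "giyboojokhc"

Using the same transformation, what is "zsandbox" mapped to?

pfdqzbuc

The transformation: shift every letter 2 places forward in the alphabet (wrapping around), then move the first 3 characters to the end (rotate left by 3).
So "zsandbox" becomes "pfdqzbuc".
(Check on "xmixture": → "zokzvwtg" → "zvwtgzok" ✓)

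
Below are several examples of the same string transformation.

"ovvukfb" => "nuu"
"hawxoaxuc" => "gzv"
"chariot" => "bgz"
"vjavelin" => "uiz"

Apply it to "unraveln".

tmq

Looking at the pairs, the operation is to shift every letter 1 place backward in the alphabet (wrapping around), then keep only the first 3 characters.
For "unraveln", step one produces "tmqzudkm"; step two turns that into "tmq".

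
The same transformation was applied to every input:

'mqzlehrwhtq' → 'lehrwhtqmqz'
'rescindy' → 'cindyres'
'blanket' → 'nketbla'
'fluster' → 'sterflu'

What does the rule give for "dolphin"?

Rule — move the first 3 characters to the end (rotate left by 3).
Applying that to "dolphin" gives "phindol".

phindol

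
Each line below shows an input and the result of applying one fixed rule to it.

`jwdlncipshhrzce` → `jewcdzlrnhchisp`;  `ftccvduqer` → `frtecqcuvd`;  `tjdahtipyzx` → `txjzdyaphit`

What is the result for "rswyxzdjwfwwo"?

The transformation: take characters alternately from the front and the back (1st, last, 2nd, 2nd-last, ...).
"rswyxzdjwfwwo" → "roswwwyfxwzjd".

roswwwyfxwzjd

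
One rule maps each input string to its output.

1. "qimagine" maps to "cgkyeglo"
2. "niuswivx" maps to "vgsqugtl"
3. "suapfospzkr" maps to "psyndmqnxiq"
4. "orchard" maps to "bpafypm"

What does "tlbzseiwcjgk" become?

In each case the input is transformed by: swap the first and last characters, then shift every letter 2 places backward in the alphabet (wrapping around).
For "tlbzseiwcjgk", step one produces "klbzseiwcjgt"; step two turns that into "ijzxqcguaher".

ijzxqcguaher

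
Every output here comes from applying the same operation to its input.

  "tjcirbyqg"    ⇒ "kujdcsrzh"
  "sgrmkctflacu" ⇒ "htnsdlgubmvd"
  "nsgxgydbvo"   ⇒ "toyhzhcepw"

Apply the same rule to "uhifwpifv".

ivgjqxgjw

Looking at the pairs, the operation is to shift every letter 1 place forward in the alphabet (wrapping around), then swap each adjacent pair of characters (1↔2, 3↔4, ...).
Working it through for "uhifwpifv": intermediate "vijgxqjgw", final "ivgjqxgjw".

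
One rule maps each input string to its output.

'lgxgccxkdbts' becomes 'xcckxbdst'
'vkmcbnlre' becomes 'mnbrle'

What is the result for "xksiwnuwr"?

Looking at the pairs, the operation is to swap each adjacent pair of characters (1↔2, 3↔4, ...), then delete the first 3 characters.
Applying both steps to "xksiwnuwr": "kxisnwwur", then "snwwur".

snwwur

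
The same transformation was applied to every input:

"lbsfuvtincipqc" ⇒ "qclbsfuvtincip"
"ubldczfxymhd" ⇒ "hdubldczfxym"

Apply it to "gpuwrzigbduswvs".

The transformation: move the last 2 characters to the front (rotate right by 2).
On "gpuwrzigbduswvs" that produces "vsgpuwrzigbdusw".

vsgpuwrzigbdusw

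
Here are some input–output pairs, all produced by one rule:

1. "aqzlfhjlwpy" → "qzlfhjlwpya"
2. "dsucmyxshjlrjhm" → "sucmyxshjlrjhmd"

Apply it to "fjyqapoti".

jyqapotif

The rule is to move the first character to the end.
For "fjyqapoti" the result is "jyqapotif".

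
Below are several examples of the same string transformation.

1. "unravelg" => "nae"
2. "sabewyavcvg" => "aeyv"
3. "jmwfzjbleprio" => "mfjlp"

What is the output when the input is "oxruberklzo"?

xuek

Each output is the input with this applied: delete the last 2 characters, then keep every other character starting from the second (positions 2nd, 4th, 6th, ...).
For "oxruberklzo", step one produces "oxruberkl"; step two turns that into "xuek".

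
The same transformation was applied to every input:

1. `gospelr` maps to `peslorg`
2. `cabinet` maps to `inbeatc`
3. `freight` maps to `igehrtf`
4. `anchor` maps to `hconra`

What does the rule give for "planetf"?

The transformation: take characters alternately from the front and the back (1st, last, 2nd, 2nd-last, ...), then reverse the string.
"planetf" → "neatlfp".

neatlfp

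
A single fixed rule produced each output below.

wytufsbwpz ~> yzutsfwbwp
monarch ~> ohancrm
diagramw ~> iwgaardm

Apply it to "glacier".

Rule — swap the first and last characters, then swap each adjacent pair of characters (1↔2, 3↔4, ...).
Working it through for "glacier": intermediate "rlacieg", final "lrcaeig".

lrcaeig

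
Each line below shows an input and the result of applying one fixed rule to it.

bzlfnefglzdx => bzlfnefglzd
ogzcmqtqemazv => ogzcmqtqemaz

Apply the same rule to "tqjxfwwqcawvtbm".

tqjxfwwqcawvtb

In each case the input is transformed by: delete the last character.
So "tqjxfwwqcawvtbm" becomes "tqjxfwwqcawvtb".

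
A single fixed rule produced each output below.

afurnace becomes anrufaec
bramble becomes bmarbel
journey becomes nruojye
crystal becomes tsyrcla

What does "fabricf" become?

Rule — move the last 2 characters to the front (rotate right by 2), then reverse the string.
Starting from "fabricf": after the first operation, "cffabri"; after the second, "irbaffc".

irbaffc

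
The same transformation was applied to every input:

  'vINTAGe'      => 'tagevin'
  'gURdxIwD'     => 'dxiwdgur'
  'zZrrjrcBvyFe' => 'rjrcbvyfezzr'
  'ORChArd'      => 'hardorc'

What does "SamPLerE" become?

pleresam

Rule — move the first 3 characters to the end (rotate left by 3), then convert every letter to lowercase.
On "SamPLerE": the first step gives "PLerESam", and the second then gives "pleresam".
(Check on "zZrrjrcBvyFe": → "rjrcBvyFezZr" → "rjrcbvyfezzr" ✓)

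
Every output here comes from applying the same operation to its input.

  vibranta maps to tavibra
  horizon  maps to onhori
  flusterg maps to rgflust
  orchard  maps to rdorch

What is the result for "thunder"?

What's happening: move the last 2 characters to the front (rotate right by 2), then delete the last character.
On "thunder": the first step gives "erthund", and the second then gives "erthun".

erthun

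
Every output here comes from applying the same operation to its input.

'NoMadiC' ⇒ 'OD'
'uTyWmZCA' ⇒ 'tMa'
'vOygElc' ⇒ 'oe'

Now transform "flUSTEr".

Rule — flip the case of every letter, then keep one character in every 3, starting at position 2 (positions 2nd, 5th, 8th, ...).
For "flUSTEr" the result is "Lt".

Lt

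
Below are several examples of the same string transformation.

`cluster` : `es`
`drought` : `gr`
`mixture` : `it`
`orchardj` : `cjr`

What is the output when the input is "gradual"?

al

The rule is to sort the characters into alphabetical order, then keep one character in every 3, starting at position 2 (positions 2nd, 5th, 8th, ...).
Working it through for "gradual": intermediate "aadglru", final "al".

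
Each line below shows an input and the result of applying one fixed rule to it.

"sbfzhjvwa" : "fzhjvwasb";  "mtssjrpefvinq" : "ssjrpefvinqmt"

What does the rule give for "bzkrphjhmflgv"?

In each case the input is transformed by: move the first 2 characters to the end (rotate left by 2).
So "bzkrphjhmflgv" becomes "krphjhmflgvbz".

krphjhmflgvbz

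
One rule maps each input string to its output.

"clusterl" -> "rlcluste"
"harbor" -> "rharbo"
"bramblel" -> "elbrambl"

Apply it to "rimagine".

In each case the input is transformed by: swap the front and back halves of the string, then move the first 2 characters to the end (rotate left by 2).
Working it through for "rimagine": intermediate "ginerima", final "nerimagi".

nerimagi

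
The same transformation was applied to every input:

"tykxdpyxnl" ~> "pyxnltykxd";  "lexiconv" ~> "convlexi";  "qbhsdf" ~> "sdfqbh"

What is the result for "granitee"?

iteegran

The rule is to swap the front and back halves of the string.
So "granitee" becomes "iteegran".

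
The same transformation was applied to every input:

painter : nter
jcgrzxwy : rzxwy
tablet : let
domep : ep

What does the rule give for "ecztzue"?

Rule — delete the first 3 characters.
Applying that to "ecztzue" gives "tzue".

tzue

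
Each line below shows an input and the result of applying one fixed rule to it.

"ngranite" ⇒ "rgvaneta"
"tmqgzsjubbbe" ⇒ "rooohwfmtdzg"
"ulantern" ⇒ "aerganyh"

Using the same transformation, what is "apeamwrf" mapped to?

The rule is to reverse the string, then shift every letter 13 places forward in the alphabet (wrapping around) — i.e. ROT13.
Applying both steps to "apeamwrf": "frwmaepa", then "sejznrcn".

sejznrcn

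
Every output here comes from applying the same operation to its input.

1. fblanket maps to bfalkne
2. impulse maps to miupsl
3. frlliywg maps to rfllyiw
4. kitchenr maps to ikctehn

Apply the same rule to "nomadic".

Each output is the input with this applied: delete the last character, then swap each adjacent pair of characters (1↔2, 3↔4, ...).
Applying both steps to "nomadic": "nomadi", then "onamid".

onamid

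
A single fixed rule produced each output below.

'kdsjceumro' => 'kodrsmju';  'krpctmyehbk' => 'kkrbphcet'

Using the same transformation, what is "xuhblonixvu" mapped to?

xuuvhxbil

The pattern: take characters alternately from the front and the back (1st, last, 2nd, 2nd-last, ...), then delete the last 2 characters.
On "xuhblonixvu" that produces "xuuvhxbil".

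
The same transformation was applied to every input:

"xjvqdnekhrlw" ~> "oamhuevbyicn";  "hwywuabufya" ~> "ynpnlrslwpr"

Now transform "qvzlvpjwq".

What's happening: shift every letter 9 places backward in the alphabet (wrapping around).
Doing the same to "qvzlvpjwq": "hmqcmganh".

hmqcmganh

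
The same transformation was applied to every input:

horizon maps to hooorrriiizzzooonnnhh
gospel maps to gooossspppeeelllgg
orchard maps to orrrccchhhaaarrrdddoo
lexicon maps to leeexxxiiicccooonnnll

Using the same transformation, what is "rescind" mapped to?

reeesssccciiinnndddrr

Each output is the input with this applied: repeat every character 3 times, then move the first 2 characters to the end (rotate left by 2).
For "rescind", step one produces "rrreeesssccciiinnnddd"; step two turns that into "reeesssccciiinnndddrr".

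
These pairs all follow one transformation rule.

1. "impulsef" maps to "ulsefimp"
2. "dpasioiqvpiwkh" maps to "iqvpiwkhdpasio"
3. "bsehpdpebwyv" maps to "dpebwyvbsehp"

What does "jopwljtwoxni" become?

What's happening: swap the front and back halves of the string, then move the last character to the front.
"jopwljtwoxni" → "twoxnijopwlj" → "jtwoxnijopwl".
(Check on "bsehpdpebwyv": → "pebwyvbsehpd" → "dpebwyvbsehp" ✓)

jtwoxnijopwl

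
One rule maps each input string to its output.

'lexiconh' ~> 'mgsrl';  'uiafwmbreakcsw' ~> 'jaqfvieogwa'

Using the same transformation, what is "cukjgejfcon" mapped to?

nkinjgsr

The pattern: delete the first 3 characters, then shift every letter 4 places forward in the alphabet (wrapping around).
So "cukjgejfcon" becomes "nkinjgsr".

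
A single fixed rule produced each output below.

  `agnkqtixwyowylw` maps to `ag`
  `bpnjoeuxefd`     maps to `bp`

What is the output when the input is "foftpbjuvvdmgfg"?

fo

Each output is the input with this applied: keep only the first 2 characters.
On "foftpbjuvvdmgfg" that produces "fo".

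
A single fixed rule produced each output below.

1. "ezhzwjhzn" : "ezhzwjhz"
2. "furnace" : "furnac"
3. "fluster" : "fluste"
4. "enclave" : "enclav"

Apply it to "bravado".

bravad

The pattern: delete the last character.
For "bravado" the result is "bravad".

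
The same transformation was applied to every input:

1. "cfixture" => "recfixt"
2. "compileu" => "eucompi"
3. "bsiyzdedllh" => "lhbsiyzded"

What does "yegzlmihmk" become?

mkyegzlmi

Each output is the input with this applied: move the last 3 characters to the front (rotate right by 3), then delete the first character.
Doing the same to "yegzlmihmk": "mkyegzlmi".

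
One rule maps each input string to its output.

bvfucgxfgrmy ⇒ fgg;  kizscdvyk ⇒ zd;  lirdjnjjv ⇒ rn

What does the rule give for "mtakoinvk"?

The transformation: keep one character in every 3, starting at position 3 (positions 3rd, 6th, 9th, ...), then delete the last character.
On "mtakoinvk": the first step gives "aik", and the second then gives "ai".

ai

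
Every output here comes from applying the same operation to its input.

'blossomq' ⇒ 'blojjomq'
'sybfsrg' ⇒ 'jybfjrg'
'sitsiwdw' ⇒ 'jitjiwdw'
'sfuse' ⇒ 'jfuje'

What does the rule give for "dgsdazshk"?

dgjdazjhk

Looking at the pairs, the operation is to replace every "s" with "j".
On "dgsdazshk" that produces "dgjdazjhk".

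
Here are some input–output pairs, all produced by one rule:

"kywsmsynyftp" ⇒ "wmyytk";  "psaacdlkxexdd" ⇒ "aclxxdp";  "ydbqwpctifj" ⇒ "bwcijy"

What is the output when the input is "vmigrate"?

Looking at the pairs, the operation is to keep every other character starting from the first (positions 1st, 3rd, 5th, ...), then move the first character to the end.
Applying both steps to "vmigrate": "virt", then "irtv".
(Check on "ydbqwpctifj": → "ybwcij" → "bwcijy" ✓)

irtv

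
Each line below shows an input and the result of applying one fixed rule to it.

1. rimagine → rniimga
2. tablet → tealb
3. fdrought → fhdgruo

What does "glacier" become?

In each case the input is transformed by: delete the last character, then take characters alternately from the front and the back (1st, last, 2nd, 2nd-last, ...).
"glacier" → "glacie" → "geliac".

geliac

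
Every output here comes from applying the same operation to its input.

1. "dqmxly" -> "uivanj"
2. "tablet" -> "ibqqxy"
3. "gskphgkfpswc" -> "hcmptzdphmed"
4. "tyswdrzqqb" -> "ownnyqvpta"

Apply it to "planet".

kbqmix

The pattern: swap the front and back halves of the string, then shift every letter 3 places backward in the alphabet (wrapping around).
Starting from "planet": after the first operation, "netpla"; after the second, "kbqmix".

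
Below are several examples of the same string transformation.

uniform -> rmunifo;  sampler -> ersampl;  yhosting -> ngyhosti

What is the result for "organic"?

icorgan

In each case the input is transformed by: move the last 2 characters to the front (rotate right by 2).
Doing the same to "organic": "icorgan".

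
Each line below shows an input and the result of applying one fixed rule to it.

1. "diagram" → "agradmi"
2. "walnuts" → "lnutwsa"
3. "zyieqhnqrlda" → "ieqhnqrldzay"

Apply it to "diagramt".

What's happening: swap the first and last characters, then move the first 2 characters to the end (rotate left by 2).
On "diagramt": the first step gives "tiagramd", and the second then gives "agramdti".

agramdti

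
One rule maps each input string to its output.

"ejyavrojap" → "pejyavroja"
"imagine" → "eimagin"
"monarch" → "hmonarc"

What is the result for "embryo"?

oembry

Rule — move the last character to the front.
Applying that to "embryo" gives "oembry".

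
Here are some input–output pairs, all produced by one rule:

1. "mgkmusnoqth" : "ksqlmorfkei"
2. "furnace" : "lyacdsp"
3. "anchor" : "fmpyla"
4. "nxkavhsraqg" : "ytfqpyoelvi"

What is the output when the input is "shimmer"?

The rule is to move the first 3 characters to the end (rotate left by 3), then shift every letter 2 places backward in the alphabet (wrapping around).
"shimmer" → "mmershi" → "kkcpqfg".

kkcpqfg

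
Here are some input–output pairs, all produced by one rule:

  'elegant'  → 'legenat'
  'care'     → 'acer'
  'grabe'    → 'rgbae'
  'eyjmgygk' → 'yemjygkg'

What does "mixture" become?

imtxrue

The rule is to swap each adjacent pair of characters (1↔2, 3↔4, ...).
"mixture" → "imtxrue".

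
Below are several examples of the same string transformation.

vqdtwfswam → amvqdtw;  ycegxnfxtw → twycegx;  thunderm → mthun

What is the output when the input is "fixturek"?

Each output is the input with this applied: swap the front and back halves of the string, then delete the first 3 characters.
On "fixturek": the first step gives "urekfixt", and the second then gives "kfixt".

kfixt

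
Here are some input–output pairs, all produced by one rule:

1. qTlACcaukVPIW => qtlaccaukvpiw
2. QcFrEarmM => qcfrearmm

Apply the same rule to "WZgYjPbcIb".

What's happening: convert every letter to lowercase.
So "WZgYjPbcIb" becomes "wzgyjpbcib".

wzgyjpbcib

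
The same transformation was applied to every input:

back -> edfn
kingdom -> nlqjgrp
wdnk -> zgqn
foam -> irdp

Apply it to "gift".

Each output is the input with this applied: shift every letter 3 places forward in the alphabet (wrapping around).
Applying that to "gift" gives "jliw".

jliw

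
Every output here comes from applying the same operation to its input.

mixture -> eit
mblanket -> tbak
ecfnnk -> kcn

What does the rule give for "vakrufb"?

The rule is to move the last 2 characters to the front (rotate right by 2), then keep every other character starting from the second (positions 2nd, 4th, 6th, ...).
Starting from "vakrufb": after the first operation, "fbvakru"; after the second, "bar".

bar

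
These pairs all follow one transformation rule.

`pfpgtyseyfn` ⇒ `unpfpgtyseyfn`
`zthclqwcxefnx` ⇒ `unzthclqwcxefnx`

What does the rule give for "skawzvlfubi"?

unskawzvlfubi

The rule is to prepend "un".
For "skawzvlfubi" the result is "unskawzvlfubi".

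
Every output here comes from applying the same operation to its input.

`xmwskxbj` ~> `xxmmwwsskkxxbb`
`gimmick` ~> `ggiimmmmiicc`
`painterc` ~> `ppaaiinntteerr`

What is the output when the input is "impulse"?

iimmppuullss

The pattern: delete the last character, then double every character.
Starting from "impulse": after the first operation, "impuls"; after the second, "iimmppuullss".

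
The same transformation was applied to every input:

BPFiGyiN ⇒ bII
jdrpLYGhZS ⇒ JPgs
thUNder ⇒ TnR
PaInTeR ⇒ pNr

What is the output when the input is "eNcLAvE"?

The rule is to flip the case of every letter, then keep one character in every 3, starting at position 1 (positions 1st, 4th, 7th, ...).
Starting from "eNcLAvE": after the first operation, "EnClaVe"; after the second, "Ele".

Ele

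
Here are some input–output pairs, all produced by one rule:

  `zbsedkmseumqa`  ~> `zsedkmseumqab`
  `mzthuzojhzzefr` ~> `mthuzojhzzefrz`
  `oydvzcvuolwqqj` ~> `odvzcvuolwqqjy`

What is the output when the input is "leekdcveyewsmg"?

Looking at the pairs, the operation is to move the first character to the end, then swap the first and last characters.
Applying both steps to "leekdcveyewsmg": "eekdcveyewsmgl", then "lekdcveyewsmge".

lekdcveyewsmge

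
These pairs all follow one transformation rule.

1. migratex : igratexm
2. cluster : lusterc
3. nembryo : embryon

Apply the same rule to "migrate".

The transformation: move the first character to the end.
On "migrate" that produces "igratem".

igratem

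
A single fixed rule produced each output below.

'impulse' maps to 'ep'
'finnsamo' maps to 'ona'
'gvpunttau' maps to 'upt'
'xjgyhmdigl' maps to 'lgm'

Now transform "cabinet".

tb

What's happening: move the last 2 characters to the front (rotate right by 2), then keep one character in every 3, starting at position 2 (positions 2nd, 5th, 8th, ...).
For "cabinet" the result is "tb".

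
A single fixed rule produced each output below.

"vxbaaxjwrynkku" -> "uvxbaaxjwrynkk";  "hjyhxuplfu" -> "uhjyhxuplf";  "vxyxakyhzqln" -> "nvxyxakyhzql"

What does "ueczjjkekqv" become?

Each output is the input with this applied: move the last character to the front.
On "ueczjjkekqv" that produces "vueczjjkekq".

vueczjjkekq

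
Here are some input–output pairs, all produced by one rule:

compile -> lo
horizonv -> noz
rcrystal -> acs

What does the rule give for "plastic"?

Looking at the pairs, the operation is to move the last 3 characters to the front (rotate right by 3), then keep one character in every 3, starting at position 2 (positions 2nd, 5th, 8th, ...).
On "plastic": the first step gives "ticplas", and the second then gives "il".

il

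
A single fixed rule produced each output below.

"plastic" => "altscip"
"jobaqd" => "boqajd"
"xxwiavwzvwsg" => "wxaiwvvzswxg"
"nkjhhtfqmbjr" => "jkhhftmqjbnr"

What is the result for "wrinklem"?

irknelwm

Looking at the pairs, the operation is to move the first character to the end, then swap each adjacent pair of characters (1↔2, 3↔4, ...).
"wrinklem" → "rinklemw" → "irknelwm".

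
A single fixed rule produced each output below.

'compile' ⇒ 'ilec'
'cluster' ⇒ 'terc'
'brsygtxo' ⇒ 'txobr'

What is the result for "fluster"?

Rule — move the last 3 characters to the front (rotate right by 3), then delete the last 3 characters.
Doing the same to "fluster": "terf".

terf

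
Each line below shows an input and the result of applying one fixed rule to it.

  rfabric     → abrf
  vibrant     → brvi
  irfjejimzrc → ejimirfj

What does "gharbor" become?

The pattern: delete the last 3 characters, then swap the front and back halves of the string.
Working it through for "gharbor": intermediate "ghar", final "argh".

argh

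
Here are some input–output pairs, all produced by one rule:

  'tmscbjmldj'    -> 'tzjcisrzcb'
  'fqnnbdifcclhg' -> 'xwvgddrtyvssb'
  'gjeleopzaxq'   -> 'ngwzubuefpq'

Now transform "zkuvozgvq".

lgpaklepw

The pattern: move the last 2 characters to the front (rotate right by 2), then shift every letter 10 places backward in the alphabet (wrapping around).
On "zkuvozgvq": the first step gives "vqzkuvozg", and the second then gives "lgpaklepw".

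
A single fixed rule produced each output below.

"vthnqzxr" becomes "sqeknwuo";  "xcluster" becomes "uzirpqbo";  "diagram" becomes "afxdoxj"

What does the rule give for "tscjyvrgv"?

qpzgvsods

The pattern: shift every letter 3 places backward in the alphabet (wrapping around).
So "tscjyvrgv" becomes "qpzgvsods".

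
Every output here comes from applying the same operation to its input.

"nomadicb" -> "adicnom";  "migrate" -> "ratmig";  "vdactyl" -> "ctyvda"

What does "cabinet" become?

inecab

Looking at the pairs, the operation is to delete the last character, then move the first 3 characters to the end (rotate left by 3).
For "cabinet", step one produces "cabine"; step two turns that into "inecab".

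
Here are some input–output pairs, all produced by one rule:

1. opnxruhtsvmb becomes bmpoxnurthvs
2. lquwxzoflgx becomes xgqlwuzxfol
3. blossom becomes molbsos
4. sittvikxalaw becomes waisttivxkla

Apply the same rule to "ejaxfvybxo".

The pattern: move the last 2 characters to the front (rotate right by 2), then swap each adjacent pair of characters (1↔2, 3↔4, ...).
"ejaxfvybxo" → "xoejaxfvyb" → "oxjexavfby".

oxjexavfby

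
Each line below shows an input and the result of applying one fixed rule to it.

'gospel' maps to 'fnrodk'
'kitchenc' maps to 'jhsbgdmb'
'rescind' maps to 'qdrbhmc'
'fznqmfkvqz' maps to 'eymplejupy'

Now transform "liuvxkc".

The transformation: shift every letter 1 place backward in the alphabet (wrapping around).
On "liuvxkc" that produces "khtuwjb".

khtuwjb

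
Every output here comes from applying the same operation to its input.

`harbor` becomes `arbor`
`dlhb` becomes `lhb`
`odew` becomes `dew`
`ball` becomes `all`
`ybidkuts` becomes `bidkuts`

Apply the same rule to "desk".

Each output is the input with this applied: delete the first character.
On "desk" that produces "esk".

esk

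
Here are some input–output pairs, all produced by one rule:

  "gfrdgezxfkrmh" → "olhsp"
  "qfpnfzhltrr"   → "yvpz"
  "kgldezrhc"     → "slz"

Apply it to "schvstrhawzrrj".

adzez

The rule is to keep one character in every 3, starting at position 1 (positions 1st, 4th, 7th, ...), then shift every letter 8 places forward in the alphabet (wrapping around).
Working it through for "schvstrhawzrrj": intermediate "svrwr", final "adzez".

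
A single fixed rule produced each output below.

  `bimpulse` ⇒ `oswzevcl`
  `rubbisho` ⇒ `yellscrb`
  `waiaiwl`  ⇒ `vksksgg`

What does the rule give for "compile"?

oywzsvm

The rule is to shift every letter 10 places forward in the alphabet (wrapping around), then swap the first and last characters.
"compile" → "mywzsvo" → "oywzsvm".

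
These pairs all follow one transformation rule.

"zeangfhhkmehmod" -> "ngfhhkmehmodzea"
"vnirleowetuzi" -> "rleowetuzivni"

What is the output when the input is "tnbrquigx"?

rquigxtnb

The transformation: move the first 3 characters to the end (rotate left by 3).
Doing the same to "tnbrquigx": "rquigxtnb".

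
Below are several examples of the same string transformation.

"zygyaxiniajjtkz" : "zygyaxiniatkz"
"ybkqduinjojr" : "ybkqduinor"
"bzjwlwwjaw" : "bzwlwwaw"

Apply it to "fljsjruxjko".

flsruxko

The rule is to remove every "j".
Applying that to "fljsjruxjko" gives "flsruxko".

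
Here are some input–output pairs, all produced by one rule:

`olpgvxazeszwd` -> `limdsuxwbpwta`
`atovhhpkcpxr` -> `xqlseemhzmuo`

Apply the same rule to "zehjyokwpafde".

Looking at the pairs, the operation is to shift every letter 3 places backward in the alphabet (wrapping around).
On "zehjyokwpafde" that produces "wbegvlhtmxcab".

wbegvlhtmxcab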